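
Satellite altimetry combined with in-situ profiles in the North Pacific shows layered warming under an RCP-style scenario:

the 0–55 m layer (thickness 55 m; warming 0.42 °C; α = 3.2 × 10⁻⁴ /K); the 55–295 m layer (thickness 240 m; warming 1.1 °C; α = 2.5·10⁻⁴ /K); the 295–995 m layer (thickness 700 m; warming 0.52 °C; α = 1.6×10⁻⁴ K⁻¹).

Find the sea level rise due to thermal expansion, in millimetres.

Δh ≈ 132 mm

0.42 × 55 × 3.2×10⁻⁴ = 0.007392 m
Layer 2: 240 × 2.5×10⁻⁴ × 1.1 = 0.06600 m
295–995 m: 1.6×10⁻⁴ × 0.52 × 700 = 0.05824 m
Δh = 0.007392 + 0.06600 + 0.05824 = 0.131632 m ≈ 132 mm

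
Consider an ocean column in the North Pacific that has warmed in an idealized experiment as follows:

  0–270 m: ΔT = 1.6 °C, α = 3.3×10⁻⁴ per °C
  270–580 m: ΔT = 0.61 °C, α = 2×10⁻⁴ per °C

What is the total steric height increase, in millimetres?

Layer 1: 270 × 3.3×10⁻⁴ × 1.6 = 0.14256 m
270–580 m: 2×10⁻⁴ × 0.61 × 310 = 0.03782 m
Δh = 0.14256 + 0.03782 = 0.18038 m ≈ 180 mm

about 180 mm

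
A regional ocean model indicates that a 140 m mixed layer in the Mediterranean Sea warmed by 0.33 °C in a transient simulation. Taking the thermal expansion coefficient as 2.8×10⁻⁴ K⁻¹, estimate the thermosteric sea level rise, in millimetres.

Δh = αΔT·H = 2.8×10⁻⁴ × 0.33 × 140 = 0.012936 m

Δh ≈ 12.9 mm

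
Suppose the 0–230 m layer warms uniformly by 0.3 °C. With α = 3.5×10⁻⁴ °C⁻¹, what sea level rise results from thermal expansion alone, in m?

0.0242 m of thermosteric rise

Δh = αΔT·H = 3.5×10⁻⁴ × 0.3 × 230 = 0.02415 m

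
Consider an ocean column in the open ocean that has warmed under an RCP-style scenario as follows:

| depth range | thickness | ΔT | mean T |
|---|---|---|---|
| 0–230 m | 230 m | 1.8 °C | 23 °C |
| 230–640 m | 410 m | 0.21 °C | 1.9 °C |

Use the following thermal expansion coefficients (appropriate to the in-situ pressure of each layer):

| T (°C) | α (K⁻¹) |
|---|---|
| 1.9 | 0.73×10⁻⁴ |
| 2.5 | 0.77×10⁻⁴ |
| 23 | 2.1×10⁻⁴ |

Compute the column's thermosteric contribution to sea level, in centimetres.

Δh ≈ 9.32 cm

Layer 1 at 23 °C → α = 2.1×10⁻⁴ K⁻¹
Layer 2 at 1.9 °C → α = 0.73×10⁻⁴ K⁻¹
Layer 1: 2.1×10⁻⁴ × 230 × 1.8 = 0.08694 m
Layer 2: 0.73×10⁻⁴ × 0.21 × 410 = 0.0062853 m
Δh = 0.08694 + 0.0062853 = 0.0932253 m ≈ 9.32 cm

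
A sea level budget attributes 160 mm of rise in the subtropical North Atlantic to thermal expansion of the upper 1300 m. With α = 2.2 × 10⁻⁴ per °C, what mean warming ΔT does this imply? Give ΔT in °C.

ΔT = Δh/(αH) = 0.16 / (2.2×10⁻⁴ × 1300) ≈ 0.5594 °C

ΔT ≈ 0.56 °C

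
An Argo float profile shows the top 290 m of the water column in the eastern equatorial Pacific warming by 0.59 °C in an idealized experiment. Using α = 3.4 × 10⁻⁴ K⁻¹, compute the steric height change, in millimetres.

58.2 mm

Δh = αΔT·H = 3.4×10⁻⁴ × 0.59 × 290 = 0.058174 m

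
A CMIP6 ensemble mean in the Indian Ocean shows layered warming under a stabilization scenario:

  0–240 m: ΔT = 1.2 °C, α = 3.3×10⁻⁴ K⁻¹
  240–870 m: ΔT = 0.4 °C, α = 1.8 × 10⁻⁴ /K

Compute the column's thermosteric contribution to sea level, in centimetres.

14.0 cm

0–240 m: 240 × 1.2 × 3.3×10⁻⁴ = 0.09504 m
240–870 m: 1.8×10⁻⁴ × 630 × 0.4 = 0.04536 m
Δh = 0.09504 + 0.04536 = 0.14040 m ≈ 14.0 cm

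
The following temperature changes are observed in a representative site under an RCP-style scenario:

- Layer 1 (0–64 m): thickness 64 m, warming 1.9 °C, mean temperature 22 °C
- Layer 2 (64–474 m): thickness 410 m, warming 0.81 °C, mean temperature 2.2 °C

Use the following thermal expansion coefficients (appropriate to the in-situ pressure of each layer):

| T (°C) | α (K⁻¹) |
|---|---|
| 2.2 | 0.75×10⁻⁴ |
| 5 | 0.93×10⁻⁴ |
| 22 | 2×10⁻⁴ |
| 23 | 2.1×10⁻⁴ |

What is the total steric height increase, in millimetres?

about 49.2 mm

Layer 1 at 22 °C → α = 2×10⁻⁴ K⁻¹
Layer 2 at 2.2 °C → α = 0.75×10⁻⁴ K⁻¹
Layer 1: 2×10⁻⁴ × 1.9 × 64 = 0.02432 m
64–474 m: 410 × 0.81 × 0.75×10⁻⁴ = 0.0249075 m
Δh = 0.02432 + 0.0249075 = 0.0492275 m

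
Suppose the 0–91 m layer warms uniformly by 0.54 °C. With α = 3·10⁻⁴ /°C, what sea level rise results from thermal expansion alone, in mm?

Δh = 14.7 mm

Δh = αΔT·H = 3×10⁻⁴ × 0.54 × 91 = 0.014742 m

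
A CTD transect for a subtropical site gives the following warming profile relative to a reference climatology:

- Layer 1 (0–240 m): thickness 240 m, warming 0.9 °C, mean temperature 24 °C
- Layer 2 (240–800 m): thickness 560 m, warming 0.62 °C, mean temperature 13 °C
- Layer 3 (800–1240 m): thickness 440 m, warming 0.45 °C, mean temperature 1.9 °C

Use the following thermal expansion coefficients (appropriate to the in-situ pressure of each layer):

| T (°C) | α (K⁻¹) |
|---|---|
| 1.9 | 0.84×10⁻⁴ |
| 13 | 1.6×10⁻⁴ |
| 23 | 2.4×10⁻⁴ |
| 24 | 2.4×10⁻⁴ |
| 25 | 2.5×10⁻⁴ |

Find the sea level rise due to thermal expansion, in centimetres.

Layer 1 at 24 °C → α = 2.4×10⁻⁴ K⁻¹
Layer 2 at 13 °C → α = 1.6×10⁻⁴ K⁻¹
Layer 3 at 1.9 °C → α = 0.84×10⁻⁴ K⁻¹
Layer 1: 0.9 × 240 × 2.4×10⁻⁴ = 0.05184 m
240–800 m: 560 × 0.62 × 1.6×10⁻⁴ = 0.055552 m
0.84×10⁻⁴ × 440 × 0.45 = 0.016632 m
Δh = 0.05184 + 0.055552 + 0.016632 = 0.124024 m

12.4 cm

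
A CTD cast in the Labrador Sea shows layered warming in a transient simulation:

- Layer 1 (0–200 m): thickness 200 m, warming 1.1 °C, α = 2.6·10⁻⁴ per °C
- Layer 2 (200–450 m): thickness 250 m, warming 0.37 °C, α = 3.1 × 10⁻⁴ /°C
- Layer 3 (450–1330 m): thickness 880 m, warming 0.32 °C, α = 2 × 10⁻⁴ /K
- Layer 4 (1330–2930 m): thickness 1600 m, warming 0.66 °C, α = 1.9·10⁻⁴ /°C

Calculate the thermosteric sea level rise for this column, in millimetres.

Δh = 343 mm

Layer 1: 1.1 × 200 × 2.6×10⁻⁴ = 0.05720 m
250 × 0.37 × 3.1×10⁻⁴ = 0.028675 m
Layer 3: 880 × 0.32 × 2×10⁻⁴ = 0.05632 m
1.9×10⁻⁴ × 0.66 × 1600 = 0.20064 m
Δh = 0.05720 + 0.028675 + 0.05632 + 0.20064 = 0.342835 m ≈ 343 mm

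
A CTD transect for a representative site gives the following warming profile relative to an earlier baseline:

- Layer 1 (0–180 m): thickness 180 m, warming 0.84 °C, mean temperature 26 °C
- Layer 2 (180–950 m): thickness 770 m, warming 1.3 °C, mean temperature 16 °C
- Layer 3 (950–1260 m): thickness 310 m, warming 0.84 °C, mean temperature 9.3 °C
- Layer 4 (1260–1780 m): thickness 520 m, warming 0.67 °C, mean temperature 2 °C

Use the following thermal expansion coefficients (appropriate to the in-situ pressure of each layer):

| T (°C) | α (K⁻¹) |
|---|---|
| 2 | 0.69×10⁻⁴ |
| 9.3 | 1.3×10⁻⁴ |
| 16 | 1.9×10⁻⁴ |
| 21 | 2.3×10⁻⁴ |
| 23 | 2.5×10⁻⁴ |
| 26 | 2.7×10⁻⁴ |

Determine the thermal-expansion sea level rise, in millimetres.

Layer 1 at 26 °C → α = 2.7×10⁻⁴ K⁻¹
Layer 2 at 16 °C → α = 1.9×10⁻⁴ K⁻¹
Layer 3 at 9.3 °C → α = 1.3×10⁻⁴ K⁻¹
Layer 4 at 2 °C → α = 0.69×10⁻⁴ K⁻¹
0–180 m: 0.84 × 180 × 2.7×10⁻⁴ = 0.040824 m
Layer 2: 1.9×10⁻⁴ × 770 × 1.3 = 0.19019 m
950–1260 m: 0.84 × 1.3×10⁻⁴ × 310 = 0.033852 m
Layer 4: 0.67 × 0.69×10⁻⁴ × 520 = 0.0240396 m
Δh = 0.040824 + 0.19019 + 0.033852 + 0.0240396 = 0.2889056 m ≈ 290 mm

Δh = 290 mm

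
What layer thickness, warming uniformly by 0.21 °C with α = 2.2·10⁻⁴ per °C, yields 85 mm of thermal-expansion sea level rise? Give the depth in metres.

1800 m

H = Δh/(αΔT) = 0.085 / (2.2×10⁻⁴ × 0.21) ≈ 1840 m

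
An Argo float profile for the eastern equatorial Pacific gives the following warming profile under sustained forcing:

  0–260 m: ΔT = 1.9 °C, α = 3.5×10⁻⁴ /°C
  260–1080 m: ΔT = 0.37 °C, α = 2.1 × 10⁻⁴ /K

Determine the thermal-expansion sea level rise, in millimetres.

1.9 × 260 × 3.5×10⁻⁴ = 0.17290 m
260–1080 m: 820 × 2.1×10⁻⁴ × 0.37 = 0.063714 m
Δh = 0.17290 + 0.063714 = 0.236614 m

237 mm of thermosteric rise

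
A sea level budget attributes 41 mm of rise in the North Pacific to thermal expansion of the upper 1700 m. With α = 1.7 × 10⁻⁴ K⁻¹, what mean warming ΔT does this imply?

ΔT = Δh/(αH) = 0.041 / (1.7×10⁻⁴ × 1700) ≈ 0.1419 °C

about 0.14 °C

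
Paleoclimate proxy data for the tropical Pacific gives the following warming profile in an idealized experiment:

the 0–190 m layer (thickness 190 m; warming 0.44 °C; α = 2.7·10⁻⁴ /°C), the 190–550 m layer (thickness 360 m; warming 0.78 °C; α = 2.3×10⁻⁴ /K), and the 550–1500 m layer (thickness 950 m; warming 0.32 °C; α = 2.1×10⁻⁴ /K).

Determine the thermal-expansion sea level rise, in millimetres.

150 mm of thermosteric rise

2.7×10⁻⁴ × 0.44 × 190 = 0.022572 m
360 × 0.78 × 2.3×10⁻⁴ = 0.064584 m
550–1500 m: 2.1×10⁻⁴ × 0.32 × 950 = 0.06384 m
Δh = 0.022572 + 0.064584 + 0.06384 = 0.150996 m ≈ 150 mm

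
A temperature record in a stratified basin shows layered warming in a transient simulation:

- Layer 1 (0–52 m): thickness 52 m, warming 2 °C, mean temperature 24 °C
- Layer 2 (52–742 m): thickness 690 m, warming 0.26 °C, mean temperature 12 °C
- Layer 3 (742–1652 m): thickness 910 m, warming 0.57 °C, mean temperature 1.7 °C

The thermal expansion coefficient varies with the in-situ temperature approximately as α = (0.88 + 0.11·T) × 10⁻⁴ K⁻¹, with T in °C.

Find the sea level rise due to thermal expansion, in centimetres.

Layer 1: α = (0.88 + 0.11×24)×10⁻⁴ = 3.52×10⁻⁴ K⁻¹
Layer 2: α = (0.88 + 0.11×12)×10⁻⁴ = 2.2×10⁻⁴ K⁻¹
Layer 3: α = (0.88 + 0.11×1.7)×10⁻⁴ = 1.067×10⁻⁴ K⁻¹
0–52 m: 3.52×10⁻⁴ × 2 × 52 = 0.036608 m
52–742 m: 0.26 × 2.2×10⁻⁴ × 690 = 0.039468 m
742–1652 m: 910 × 1.067×10⁻⁴ × 0.57 = 0.05534529 m
Δh = 0.036608 + 0.039468 + 0.05534529 = 0.13142129 m

about 13.1 cm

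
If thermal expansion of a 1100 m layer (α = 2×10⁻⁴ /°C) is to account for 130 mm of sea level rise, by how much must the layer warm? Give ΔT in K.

ΔT = Δh/(αH) = 0.13 / (2×10⁻⁴ × 1100) ≈ 0.5909 K

0.591 K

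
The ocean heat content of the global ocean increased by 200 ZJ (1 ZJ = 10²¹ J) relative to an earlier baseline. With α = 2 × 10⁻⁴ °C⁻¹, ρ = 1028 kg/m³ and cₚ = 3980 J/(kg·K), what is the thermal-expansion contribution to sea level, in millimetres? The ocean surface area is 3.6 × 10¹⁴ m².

Per unit area: Q = 200×10²¹ / (3.6×10¹⁴) ≈ 5.556×10⁸ J/m²
Δh = αQ/(ρcₚ) = 2×10⁻⁴ × 5.556×10⁸ / (1028 × 3980) ≈ 0.027159 m

Δh = 27 mm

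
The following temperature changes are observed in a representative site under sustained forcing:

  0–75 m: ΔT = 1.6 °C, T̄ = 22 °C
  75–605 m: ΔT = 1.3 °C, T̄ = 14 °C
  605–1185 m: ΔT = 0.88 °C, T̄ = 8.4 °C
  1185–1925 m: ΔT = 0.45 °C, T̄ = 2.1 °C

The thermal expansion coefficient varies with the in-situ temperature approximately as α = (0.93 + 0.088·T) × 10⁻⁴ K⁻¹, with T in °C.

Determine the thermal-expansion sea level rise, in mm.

Layer 1: α = (0.93 + 0.088×22)×10⁻⁴ = 2.866×10⁻⁴ K⁻¹
Layer 2: α = (0.93 + 0.088×14)×10⁻⁴ = 2.162×10⁻⁴ K⁻¹
Layer 3: α = (0.93 + 0.088×8.4)×10⁻⁴ = 1.6692×10⁻⁴ K⁻¹
Layer 4: α = (0.93 + 0.088×2.1)×10⁻⁴ = 1.1148×10⁻⁴ K⁻¹
0–75 m: 2.866×10⁻⁴ × 75 × 1.6 = 0.034392 m
Layer 2: 530 × 2.162×10⁻⁴ × 1.3 = 0.1489618 m
Layer 3: 1.6692×10⁻⁴ × 580 × 0.88 = 0.085195968 m
1185–1925 m: 1.1148×10⁻⁴ × 0.45 × 740 = 0.03712284 m
Δh = 0.034392 + 0.1489618 + 0.085195968 + 0.03712284 = 0.305672608 m

306 mm of thermosteric rise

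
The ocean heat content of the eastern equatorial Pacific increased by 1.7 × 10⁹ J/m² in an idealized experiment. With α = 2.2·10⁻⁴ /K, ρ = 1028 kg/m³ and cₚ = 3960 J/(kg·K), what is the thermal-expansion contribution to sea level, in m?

Δh ≈ 0.092 m

Δh = αQ/(ρcₚ) = 2.2×10⁻⁴ × 1.7×10⁹ / (1028 × 3960) ≈ 0.091872 m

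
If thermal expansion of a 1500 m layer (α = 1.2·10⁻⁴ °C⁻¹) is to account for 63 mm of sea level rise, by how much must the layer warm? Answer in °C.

ΔT = Δh/(αH) = 0.063 / (1.2×10⁻⁴ × 1500) = 0.3500 °C

0.350 °C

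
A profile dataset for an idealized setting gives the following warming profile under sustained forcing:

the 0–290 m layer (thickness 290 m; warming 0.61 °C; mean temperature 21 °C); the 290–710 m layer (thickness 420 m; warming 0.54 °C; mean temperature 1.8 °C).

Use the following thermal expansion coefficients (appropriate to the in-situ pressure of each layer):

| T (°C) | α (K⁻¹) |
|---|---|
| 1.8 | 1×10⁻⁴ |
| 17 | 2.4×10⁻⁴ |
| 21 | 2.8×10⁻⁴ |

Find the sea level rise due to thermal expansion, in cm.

Layer 1 at 21 °C → α = 2.8×10⁻⁴ K⁻¹
Layer 2 at 1.8 °C → α = 1×10⁻⁴ K⁻¹
0.61 × 2.8×10⁻⁴ × 290 = 0.049532 m
Layer 2: 1×10⁻⁴ × 0.54 × 420 = 0.02268 m
Δh = 0.049532 + 0.02268 = 0.072212 m

Δh = 7.2 cm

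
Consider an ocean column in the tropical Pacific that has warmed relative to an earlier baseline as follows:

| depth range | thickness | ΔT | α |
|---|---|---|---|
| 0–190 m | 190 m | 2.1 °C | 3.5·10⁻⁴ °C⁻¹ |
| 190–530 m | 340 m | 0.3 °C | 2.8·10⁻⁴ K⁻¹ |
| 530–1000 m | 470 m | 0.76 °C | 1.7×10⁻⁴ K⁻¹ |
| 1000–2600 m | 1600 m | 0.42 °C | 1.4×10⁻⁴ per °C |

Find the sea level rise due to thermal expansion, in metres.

Layer 1: 3.5×10⁻⁴ × 190 × 2.1 = 0.13965 m
Layer 2: 340 × 2.8×10⁻⁴ × 0.3 = 0.02856 m
530–1000 m: 0.76 × 470 × 1.7×10⁻⁴ = 0.060724 m
1000–2600 m: 0.42 × 1600 × 1.4×10⁻⁴ = 0.09408 m
Δh = 0.13965 + 0.02856 + 0.060724 + 0.09408 = 0.323014 m

0.32 m of thermosteric rise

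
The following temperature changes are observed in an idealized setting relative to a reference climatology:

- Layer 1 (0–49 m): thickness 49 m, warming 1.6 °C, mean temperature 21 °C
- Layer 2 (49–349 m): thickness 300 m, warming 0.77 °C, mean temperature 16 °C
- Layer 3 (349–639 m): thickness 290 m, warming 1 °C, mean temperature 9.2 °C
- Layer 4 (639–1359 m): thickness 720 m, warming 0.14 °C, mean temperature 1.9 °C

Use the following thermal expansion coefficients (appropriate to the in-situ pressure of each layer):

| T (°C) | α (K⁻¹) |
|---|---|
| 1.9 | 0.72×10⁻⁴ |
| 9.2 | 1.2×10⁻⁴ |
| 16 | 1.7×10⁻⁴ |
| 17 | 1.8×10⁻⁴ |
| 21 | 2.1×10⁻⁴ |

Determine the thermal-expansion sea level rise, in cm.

Layer 1 at 21 °C → α = 2.1×10⁻⁴ K⁻¹
Layer 2 at 16 °C → α = 1.7×10⁻⁴ K⁻¹
Layer 3 at 9.2 °C → α = 1.2×10⁻⁴ K⁻¹
Layer 4 at 1.9 °C → α = 0.72×10⁻⁴ K⁻¹
2.1×10⁻⁴ × 1.6 × 49 = 0.016464 m
1.7×10⁻⁴ × 0.77 × 300 = 0.03927 m
Layer 3: 1.2×10⁻⁴ × 1 × 290 = 0.03480 m
0.14 × 720 × 0.72×10⁻⁴ = 0.0072576 m
Δh = 0.016464 + 0.03927 + 0.03480 + 0.0072576 = 0.0977916 m ≈ 9.78 cm

Δh = 9.78 cm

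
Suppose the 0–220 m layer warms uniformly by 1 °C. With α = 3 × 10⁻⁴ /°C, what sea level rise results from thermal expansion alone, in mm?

66 mm

Δh = αΔT·H = 3×10⁻⁴ × 1 × 220 = 0.06600 m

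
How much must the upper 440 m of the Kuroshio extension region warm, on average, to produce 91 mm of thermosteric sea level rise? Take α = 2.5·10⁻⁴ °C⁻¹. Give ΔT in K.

about 0.83 K

ΔT = Δh/(αH) = 0.091 / (2.5×10⁻⁴ × 440) ≈ 0.8273 K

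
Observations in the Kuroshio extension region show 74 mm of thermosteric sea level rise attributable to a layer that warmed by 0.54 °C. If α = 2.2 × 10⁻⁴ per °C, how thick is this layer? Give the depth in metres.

H = Δh/(αΔT) = 0.074 / (2.2×10⁻⁴ × 0.54) ≈ 622.9 m

about 623 m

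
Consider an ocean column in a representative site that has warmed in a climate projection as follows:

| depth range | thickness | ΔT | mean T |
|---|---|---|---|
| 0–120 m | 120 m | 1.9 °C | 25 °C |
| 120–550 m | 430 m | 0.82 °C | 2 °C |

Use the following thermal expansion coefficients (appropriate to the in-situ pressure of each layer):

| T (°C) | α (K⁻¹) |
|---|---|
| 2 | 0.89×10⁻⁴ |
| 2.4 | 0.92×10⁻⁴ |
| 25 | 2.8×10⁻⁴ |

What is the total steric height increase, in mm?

Layer 1 at 25 °C → α = 2.8×10⁻⁴ K⁻¹
Layer 2 at 2 °C → α = 0.89×10⁻⁴ K⁻¹
120 × 2.8×10⁻⁴ × 1.9 = 0.06384 m
430 × 0.89×10⁻⁴ × 0.82 = 0.0313814 m
Δh = 0.06384 + 0.0313814 = 0.0952214 m ≈ 95.2 mm

95.2 mm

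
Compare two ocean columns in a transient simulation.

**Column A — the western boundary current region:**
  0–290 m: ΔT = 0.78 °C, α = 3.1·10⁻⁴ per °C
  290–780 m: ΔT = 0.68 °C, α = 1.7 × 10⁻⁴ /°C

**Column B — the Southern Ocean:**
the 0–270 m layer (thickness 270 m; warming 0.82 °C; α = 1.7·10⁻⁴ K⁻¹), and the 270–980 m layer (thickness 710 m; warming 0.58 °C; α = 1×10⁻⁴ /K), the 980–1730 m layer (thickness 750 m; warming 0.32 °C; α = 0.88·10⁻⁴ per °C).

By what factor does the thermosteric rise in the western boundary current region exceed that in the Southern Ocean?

A Layer 1: 3.1×10⁻⁴ × 290 × 0.78 = 0.070122 m
A 1.7×10⁻⁴ × 490 × 0.68 = 0.056644 m
A total: 0.126766 m
B 0–270 m: 270 × 1.7×10⁻⁴ × 0.82 = 0.037638 m
B 0.58 × 710 × 1×10⁻⁴ = 0.04118 m
B 980–1730 m: 0.32 × 750 × 0.88×10⁻⁴ = 0.02112 m
B total: 0.099938 m
Ratio: 0.126766 / 0.099938 ≈ 1.268

a factor of 1.3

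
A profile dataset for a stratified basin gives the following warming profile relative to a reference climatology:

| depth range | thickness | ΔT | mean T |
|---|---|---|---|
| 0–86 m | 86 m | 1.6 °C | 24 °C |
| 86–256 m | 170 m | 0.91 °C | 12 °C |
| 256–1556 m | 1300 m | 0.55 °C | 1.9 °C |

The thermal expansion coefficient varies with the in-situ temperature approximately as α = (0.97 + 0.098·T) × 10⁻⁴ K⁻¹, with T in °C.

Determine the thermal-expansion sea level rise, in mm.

162 mm of thermosteric rise

Layer 1: α = (0.97 + 0.098×24)×10⁻⁴ = 3.322×10⁻⁴ K⁻¹
Layer 2: α = (0.97 + 0.098×12)×10⁻⁴ = 2.146×10⁻⁴ K⁻¹
Layer 3: α = (0.97 + 0.098×1.9)×10⁻⁴ = 1.1562×10⁻⁴ K⁻¹
Layer 1: 1.6 × 86 × 3.322×10⁻⁴ = 0.04571072 m
Layer 2: 0.91 × 170 × 2.146×10⁻⁴ = 0.03319862 m
256–1556 m: 1300 × 0.55 × 1.1562×10⁻⁴ = 0.0826683 m
Δh = 0.04571072 + 0.03319862 + 0.0826683 = 0.16157764 m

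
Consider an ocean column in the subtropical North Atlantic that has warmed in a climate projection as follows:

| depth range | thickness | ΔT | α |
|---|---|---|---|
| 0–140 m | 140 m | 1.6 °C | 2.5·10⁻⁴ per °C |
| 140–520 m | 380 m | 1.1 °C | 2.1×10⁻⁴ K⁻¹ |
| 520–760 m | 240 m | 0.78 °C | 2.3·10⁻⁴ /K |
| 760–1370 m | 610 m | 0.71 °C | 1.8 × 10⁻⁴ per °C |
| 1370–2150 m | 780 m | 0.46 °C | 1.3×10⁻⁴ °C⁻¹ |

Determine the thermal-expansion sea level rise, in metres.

Δh ≈ 0.311 m

0–140 m: 1.6 × 140 × 2.5×10⁻⁴ = 0.05600 m
2.1×10⁻⁴ × 1.1 × 380 = 0.08778 m
0.78 × 240 × 2.3×10⁻⁴ = 0.043056 m
Layer 4: 0.71 × 610 × 1.8×10⁻⁴ = 0.077958 m
0.46 × 1.3×10⁻⁴ × 780 = 0.046644 m
Δh = 0.05600 + 0.08778 + 0.043056 + 0.077958 + 0.046644 = 0.311438 m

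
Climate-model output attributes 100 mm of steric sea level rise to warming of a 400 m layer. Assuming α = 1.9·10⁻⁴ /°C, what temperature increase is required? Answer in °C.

ΔT = Δh/(αH) = 0.1 / (1.9×10⁻⁴ × 400) ≈ 1.316 °C

about 1.3 °C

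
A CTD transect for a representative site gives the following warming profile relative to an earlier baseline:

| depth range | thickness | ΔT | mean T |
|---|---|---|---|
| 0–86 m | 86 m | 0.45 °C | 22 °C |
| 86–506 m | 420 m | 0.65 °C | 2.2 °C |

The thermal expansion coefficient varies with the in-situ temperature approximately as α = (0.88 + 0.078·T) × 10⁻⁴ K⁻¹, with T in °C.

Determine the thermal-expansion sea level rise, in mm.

38.8 mm of thermosteric rise

Layer 1: α = (0.88 + 0.078×22)×10⁻⁴ = 2.596×10⁻⁴ K⁻¹
Layer 2: α = (0.88 + 0.078×2.2)×10⁻⁴ = 1.0516×10⁻⁴ K⁻¹
0–86 m: 86 × 0.45 × 2.596×10⁻⁴ = 0.01004652 m
86–506 m: 0.65 × 420 × 1.0516×10⁻⁴ = 0.02870868 m
Δh = 0.01004652 + 0.02870868 = 0.0387552 m ≈ 38.8 mm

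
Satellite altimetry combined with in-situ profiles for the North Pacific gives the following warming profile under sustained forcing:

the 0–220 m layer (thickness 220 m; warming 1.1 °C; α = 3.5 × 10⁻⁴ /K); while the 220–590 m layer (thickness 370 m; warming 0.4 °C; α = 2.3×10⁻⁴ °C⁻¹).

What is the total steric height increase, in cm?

about 11.9 cm

Layer 1: 3.5×10⁻⁴ × 220 × 1.1 = 0.08470 m
220–590 m: 370 × 0.4 × 2.3×10⁻⁴ = 0.03404 m
Δh = 0.08470 + 0.03404 = 0.11874 m ≈ 11.9 cm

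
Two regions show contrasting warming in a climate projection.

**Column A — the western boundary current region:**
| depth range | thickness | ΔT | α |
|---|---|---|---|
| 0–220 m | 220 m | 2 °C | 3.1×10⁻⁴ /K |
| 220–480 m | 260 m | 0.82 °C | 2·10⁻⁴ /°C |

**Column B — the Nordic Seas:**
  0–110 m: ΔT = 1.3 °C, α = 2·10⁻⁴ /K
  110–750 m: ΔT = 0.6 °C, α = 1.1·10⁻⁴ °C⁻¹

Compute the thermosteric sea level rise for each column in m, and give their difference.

A: 0.18 m; B: 0.071 m; difference 0.11 m

A Layer 1: 3.1×10⁻⁴ × 2 × 220 = 0.13640 m
A 220–480 m: 0.82 × 2×10⁻⁴ × 260 = 0.04264 m
A total: 0.17904 m
B 2×10⁻⁴ × 1.3 × 110 = 0.02860 m
B 0.6 × 640 × 1.1×10⁻⁴ = 0.04224 m
B total: 0.07084 m
Difference: 0.17904 − 0.07084 = 0.10820 m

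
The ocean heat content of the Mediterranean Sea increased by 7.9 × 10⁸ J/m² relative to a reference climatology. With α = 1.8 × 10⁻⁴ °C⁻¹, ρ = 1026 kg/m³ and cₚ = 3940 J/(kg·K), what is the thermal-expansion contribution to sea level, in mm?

Δh = αQ/(ρcₚ) = 1.8×10⁻⁴ × 7.9×10⁸ / (1026 × 3940) ≈ 0.035177 m

35 mm of thermosteric rise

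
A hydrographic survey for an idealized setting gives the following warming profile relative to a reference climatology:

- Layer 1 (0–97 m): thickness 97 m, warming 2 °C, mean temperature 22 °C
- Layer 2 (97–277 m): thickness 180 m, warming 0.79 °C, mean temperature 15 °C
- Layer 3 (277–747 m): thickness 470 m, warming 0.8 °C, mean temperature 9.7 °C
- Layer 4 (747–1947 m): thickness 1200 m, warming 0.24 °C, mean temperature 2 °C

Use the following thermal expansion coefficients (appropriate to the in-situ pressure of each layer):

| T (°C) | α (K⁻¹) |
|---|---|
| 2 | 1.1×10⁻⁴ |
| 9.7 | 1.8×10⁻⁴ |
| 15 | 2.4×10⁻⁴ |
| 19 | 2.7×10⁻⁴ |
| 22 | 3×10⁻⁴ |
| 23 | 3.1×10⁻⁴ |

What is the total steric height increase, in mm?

192 mm of thermosteric rise

Layer 1 at 22 °C → α = 3×10⁻⁴ K⁻¹
Layer 2 at 15 °C → α = 2.4×10⁻⁴ K⁻¹
Layer 3 at 9.7 °C → α = 1.8×10⁻⁴ K⁻¹
Layer 4 at 2 °C → α = 1.1×10⁻⁴ K⁻¹
Layer 1: 2 × 97 × 3×10⁻⁴ = 0.05820 m
97–277 m: 2.4×10⁻⁴ × 0.79 × 180 = 0.034128 m
Layer 3: 1.8×10⁻⁴ × 470 × 0.8 = 0.06768 m
Layer 4: 1.1×10⁻⁴ × 0.24 × 1200 = 0.03168 m
Δh = 0.05820 + 0.034128 + 0.06768 + 0.03168 = 0.191688 m ≈ 192 mm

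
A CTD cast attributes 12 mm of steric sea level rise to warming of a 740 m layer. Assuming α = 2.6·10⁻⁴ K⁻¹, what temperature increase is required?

ΔT = Δh/(αH) = 0.012 / (2.6×10⁻⁴ × 740) ≈ 0.06237 °C

ΔT ≈ 0.0624 °C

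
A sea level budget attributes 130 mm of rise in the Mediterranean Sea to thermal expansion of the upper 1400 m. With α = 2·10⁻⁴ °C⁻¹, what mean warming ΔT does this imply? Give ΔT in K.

ΔT = Δh/(αH) = 0.13 / (2×10⁻⁴ × 1400) ≈ 0.4643 K

ΔT ≈ 0.464 K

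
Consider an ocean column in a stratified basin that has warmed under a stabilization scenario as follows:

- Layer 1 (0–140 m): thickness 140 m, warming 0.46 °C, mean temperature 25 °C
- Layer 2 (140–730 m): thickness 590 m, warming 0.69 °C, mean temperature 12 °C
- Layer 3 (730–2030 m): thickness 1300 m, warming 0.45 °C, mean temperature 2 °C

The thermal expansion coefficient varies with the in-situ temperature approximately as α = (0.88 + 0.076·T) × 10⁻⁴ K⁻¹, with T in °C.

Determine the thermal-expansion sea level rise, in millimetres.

about 151 mm

Layer 1: α = (0.88 + 0.076×25)×10⁻⁴ = 2.78×10⁻⁴ K⁻¹
Layer 2: α = (0.88 + 0.076×12)×10⁻⁴ = 1.792×10⁻⁴ K⁻¹
Layer 3: α = (0.88 + 0.076×2)×10⁻⁴ = 1.032×10⁻⁴ K⁻¹
0.46 × 140 × 2.78×10⁻⁴ = 0.0179032 m
Layer 2: 0.69 × 590 × 1.792×10⁻⁴ = 0.07295232 m
1300 × 0.45 × 1.032×10⁻⁴ = 0.060372 m
Δh = 0.0179032 + 0.07295232 + 0.060372 = 0.15122752 m ≈ 151 mm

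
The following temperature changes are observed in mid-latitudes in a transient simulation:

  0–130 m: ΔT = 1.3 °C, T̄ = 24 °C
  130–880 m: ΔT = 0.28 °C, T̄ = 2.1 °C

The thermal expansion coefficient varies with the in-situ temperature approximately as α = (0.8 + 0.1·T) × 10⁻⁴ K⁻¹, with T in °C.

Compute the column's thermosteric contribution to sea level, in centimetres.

Layer 1: α = (0.8 + 0.1×24)×10⁻⁴ = 3.2×10⁻⁴ K⁻¹
Layer 2: α = (0.8 + 0.1×2.1)×10⁻⁴ = 1.01×10⁻⁴ K⁻¹
1.3 × 130 × 3.2×10⁻⁴ = 0.05408 m
1.01×10⁻⁴ × 0.28 × 750 = 0.02121 m
Δh = 0.05408 + 0.02121 = 0.07529 m

7.53 cm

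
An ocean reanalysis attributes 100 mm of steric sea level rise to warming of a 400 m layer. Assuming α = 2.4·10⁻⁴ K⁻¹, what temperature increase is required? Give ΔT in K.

ΔT = Δh/(αH) = 0.1 / (2.4×10⁻⁴ × 400) ≈ 1.042 K

1.0 K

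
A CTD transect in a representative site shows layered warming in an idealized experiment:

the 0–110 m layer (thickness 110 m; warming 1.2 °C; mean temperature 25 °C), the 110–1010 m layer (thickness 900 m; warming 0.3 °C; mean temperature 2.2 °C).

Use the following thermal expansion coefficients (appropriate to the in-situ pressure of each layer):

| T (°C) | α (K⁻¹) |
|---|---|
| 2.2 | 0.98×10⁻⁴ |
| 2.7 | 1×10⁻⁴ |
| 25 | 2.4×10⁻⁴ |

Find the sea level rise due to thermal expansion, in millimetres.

58 mm

Layer 1 at 25 °C → α = 2.4×10⁻⁴ K⁻¹
Layer 2 at 2.2 °C → α = 0.98×10⁻⁴ K⁻¹
0–110 m: 110 × 2.4×10⁻⁴ × 1.2 = 0.03168 m
Layer 2: 0.3 × 0.98×10⁻⁴ × 900 = 0.02646 m
Δh = 0.03168 + 0.02646 = 0.05814 m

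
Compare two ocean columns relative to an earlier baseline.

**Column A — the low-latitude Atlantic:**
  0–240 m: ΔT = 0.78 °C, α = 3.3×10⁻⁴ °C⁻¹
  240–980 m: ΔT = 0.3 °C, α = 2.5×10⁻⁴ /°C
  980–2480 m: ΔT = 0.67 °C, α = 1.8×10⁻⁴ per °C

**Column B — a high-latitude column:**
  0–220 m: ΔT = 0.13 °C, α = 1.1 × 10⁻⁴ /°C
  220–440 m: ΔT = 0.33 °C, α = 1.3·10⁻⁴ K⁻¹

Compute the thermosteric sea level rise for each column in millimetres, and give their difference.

A: 300 mm; B: 13 mm; difference 290 mm

A 0.78 × 240 × 3.3×10⁻⁴ = 0.061776 m
A Layer 2: 740 × 2.5×10⁻⁴ × 0.3 = 0.05550 m
A Layer 3: 0.67 × 1500 × 1.8×10⁻⁴ = 0.18090 m
A total: 0.298176 m
B 0.13 × 1.1×10⁻⁴ × 220 = 0.003146 m
B 220–440 m: 0.33 × 1.3×10⁻⁴ × 220 = 0.009438 m
B total: 0.012584 m
Difference: 0.298176 − 0.012584 = 0.285592 m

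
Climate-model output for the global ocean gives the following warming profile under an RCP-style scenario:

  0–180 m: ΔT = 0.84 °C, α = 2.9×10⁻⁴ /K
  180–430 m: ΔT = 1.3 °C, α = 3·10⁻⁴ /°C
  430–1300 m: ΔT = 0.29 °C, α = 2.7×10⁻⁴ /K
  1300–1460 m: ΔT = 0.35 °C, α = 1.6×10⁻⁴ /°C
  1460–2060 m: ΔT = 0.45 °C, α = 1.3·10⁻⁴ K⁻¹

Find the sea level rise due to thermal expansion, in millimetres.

Δh = 254 mm

Layer 1: 0.84 × 180 × 2.9×10⁻⁴ = 0.043848 m
Layer 2: 250 × 3×10⁻⁴ × 1.3 = 0.09750 m
430–1300 m: 2.7×10⁻⁴ × 0.29 × 870 = 0.068121 m
Layer 4: 0.35 × 160 × 1.6×10⁻⁴ = 0.00896 m
600 × 0.45 × 1.3×10⁻⁴ = 0.03510 m
Δh = 0.043848 + 0.09750 + 0.068121 + 0.00896 + 0.03510 = 0.253529 m ≈ 254 mm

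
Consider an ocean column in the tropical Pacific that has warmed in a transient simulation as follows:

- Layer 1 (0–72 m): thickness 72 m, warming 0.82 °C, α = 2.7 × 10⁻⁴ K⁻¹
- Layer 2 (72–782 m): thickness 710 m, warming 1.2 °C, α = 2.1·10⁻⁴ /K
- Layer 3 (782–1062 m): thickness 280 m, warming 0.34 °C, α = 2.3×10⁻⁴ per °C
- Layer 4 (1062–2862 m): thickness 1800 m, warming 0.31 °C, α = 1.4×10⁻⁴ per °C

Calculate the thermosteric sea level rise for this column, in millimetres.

0.82 × 2.7×10⁻⁴ × 72 = 0.0159408 m
72–782 m: 710 × 2.1×10⁻⁴ × 1.2 = 0.17892 m
280 × 0.34 × 2.3×10⁻⁴ = 0.021896 m
Layer 4: 1800 × 0.31 × 1.4×10⁻⁴ = 0.07812 m
Δh = 0.0159408 + 0.17892 + 0.021896 + 0.07812 = 0.2948768 m ≈ 295 mm

about 295 mm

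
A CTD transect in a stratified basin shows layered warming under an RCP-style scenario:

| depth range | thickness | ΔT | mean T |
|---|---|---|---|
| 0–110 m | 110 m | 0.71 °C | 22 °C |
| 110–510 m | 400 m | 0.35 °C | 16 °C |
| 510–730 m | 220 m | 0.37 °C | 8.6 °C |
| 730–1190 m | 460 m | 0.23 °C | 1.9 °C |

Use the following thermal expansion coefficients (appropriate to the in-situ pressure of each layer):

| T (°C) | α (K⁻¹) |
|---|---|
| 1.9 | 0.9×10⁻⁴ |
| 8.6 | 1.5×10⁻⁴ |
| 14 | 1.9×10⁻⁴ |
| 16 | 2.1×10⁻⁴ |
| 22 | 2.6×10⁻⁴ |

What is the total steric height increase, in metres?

Layer 1 at 22 °C → α = 2.6×10⁻⁴ K⁻¹
Layer 2 at 16 °C → α = 2.1×10⁻⁴ K⁻¹
Layer 3 at 8.6 °C → α = 1.5×10⁻⁴ K⁻¹
Layer 4 at 1.9 °C → α = 0.9×10⁻⁴ K⁻¹
0–110 m: 2.6×10⁻⁴ × 0.71 × 110 = 0.020306 m
2.1×10⁻⁴ × 0.35 × 400 = 0.02940 m
Layer 3: 0.37 × 220 × 1.5×10⁻⁴ = 0.01221 m
730–1190 m: 0.9×10⁻⁴ × 0.23 × 460 = 0.009522 m
Δh = 0.020306 + 0.02940 + 0.01221 + 0.009522 = 0.071438 m

0.0714 m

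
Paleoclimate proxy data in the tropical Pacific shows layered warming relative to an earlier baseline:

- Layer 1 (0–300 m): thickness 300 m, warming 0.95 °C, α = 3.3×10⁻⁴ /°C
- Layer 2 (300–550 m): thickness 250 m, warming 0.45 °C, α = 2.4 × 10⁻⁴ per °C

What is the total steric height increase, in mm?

121 mm

0–300 m: 300 × 3.3×10⁻⁴ × 0.95 = 0.09405 m
300–550 m: 250 × 2.4×10⁻⁴ × 0.45 = 0.02700 m
Δh = 0.09405 + 0.02700 = 0.12105 m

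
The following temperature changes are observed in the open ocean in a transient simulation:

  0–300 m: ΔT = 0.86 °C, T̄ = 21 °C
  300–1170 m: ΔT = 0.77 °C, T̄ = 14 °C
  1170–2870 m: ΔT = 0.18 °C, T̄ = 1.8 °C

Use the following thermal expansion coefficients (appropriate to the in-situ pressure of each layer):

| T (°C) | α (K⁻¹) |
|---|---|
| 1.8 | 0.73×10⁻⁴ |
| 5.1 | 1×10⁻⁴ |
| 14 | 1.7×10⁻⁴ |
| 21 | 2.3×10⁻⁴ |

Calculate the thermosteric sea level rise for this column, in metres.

Layer 1 at 21 °C → α = 2.3×10⁻⁴ K⁻¹
Layer 2 at 14 °C → α = 1.7×10⁻⁴ K⁻¹
Layer 3 at 1.8 °C → α = 0.73×10⁻⁴ K⁻¹
Layer 1: 2.3×10⁻⁴ × 300 × 0.86 = 0.05934 m
Layer 2: 0.77 × 1.7×10⁻⁴ × 870 = 0.113883 m
0.18 × 0.73×10⁻⁴ × 1700 = 0.022338 m
Δh = 0.05934 + 0.113883 + 0.022338 = 0.195561 m ≈ 0.20 m

0.20 m of thermosteric rise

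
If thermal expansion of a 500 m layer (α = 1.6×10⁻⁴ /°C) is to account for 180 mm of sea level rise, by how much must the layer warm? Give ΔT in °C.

2.3 °C

ΔT = Δh/(αH) = 0.18 / (1.6×10⁻⁴ × 500) = 2.250 °C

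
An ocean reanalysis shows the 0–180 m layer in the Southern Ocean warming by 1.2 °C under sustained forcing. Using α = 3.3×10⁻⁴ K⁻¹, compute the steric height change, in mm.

Δh = αΔT·H = 3.3×10⁻⁴ × 1.2 × 180 = 0.07128 m

71 mm of thermosteric rise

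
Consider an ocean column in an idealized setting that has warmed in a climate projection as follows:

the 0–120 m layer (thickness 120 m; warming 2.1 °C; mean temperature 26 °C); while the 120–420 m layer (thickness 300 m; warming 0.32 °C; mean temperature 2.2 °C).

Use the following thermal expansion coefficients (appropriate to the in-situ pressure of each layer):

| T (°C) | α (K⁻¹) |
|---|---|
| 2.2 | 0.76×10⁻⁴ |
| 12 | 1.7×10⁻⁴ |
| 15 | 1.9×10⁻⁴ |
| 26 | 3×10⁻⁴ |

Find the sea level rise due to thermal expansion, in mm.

Δh = 83 mm

Layer 1 at 26 °C → α = 3×10⁻⁴ K⁻¹
Layer 2 at 2.2 °C → α = 0.76×10⁻⁴ K⁻¹
Layer 1: 120 × 2.1 × 3×10⁻⁴ = 0.07560 m
0.76×10⁻⁴ × 0.32 × 300 = 0.007296 m
Δh = 0.07560 + 0.007296 = 0.082896 m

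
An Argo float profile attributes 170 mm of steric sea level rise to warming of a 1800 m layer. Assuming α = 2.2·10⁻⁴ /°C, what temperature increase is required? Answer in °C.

about 0.429 °C

ΔT = Δh/(αH) = 0.17 / (2.2×10⁻⁴ × 1800) ≈ 0.4293 °C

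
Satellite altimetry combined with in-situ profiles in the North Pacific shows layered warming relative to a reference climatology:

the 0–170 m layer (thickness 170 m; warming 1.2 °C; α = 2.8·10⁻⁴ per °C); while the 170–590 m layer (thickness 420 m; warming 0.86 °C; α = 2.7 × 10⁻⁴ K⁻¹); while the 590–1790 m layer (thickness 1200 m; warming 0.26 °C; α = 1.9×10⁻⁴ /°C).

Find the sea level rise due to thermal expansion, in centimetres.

1.2 × 2.8×10⁻⁴ × 170 = 0.05712 m
Layer 2: 0.86 × 2.7×10⁻⁴ × 420 = 0.097524 m
1.9×10⁻⁴ × 0.26 × 1200 = 0.05928 m
Δh = 0.05712 + 0.097524 + 0.05928 = 0.213924 m

about 21 cm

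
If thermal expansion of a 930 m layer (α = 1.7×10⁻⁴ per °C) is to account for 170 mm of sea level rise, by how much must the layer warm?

ΔT = Δh/(αH) = 0.17 / (1.7×10⁻⁴ × 930) ≈ 1.075 K

1.08 K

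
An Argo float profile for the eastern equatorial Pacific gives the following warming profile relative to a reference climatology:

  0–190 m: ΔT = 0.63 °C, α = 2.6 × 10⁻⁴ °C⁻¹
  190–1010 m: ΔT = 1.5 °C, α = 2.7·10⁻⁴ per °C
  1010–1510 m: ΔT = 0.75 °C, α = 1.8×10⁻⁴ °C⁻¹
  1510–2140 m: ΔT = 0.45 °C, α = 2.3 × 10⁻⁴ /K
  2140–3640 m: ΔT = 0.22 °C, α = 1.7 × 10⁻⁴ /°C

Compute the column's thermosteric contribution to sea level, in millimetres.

Layer 1: 0.63 × 190 × 2.6×10⁻⁴ = 0.031122 m
190–1010 m: 820 × 1.5 × 2.7×10⁻⁴ = 0.33210 m
500 × 0.75 × 1.8×10⁻⁴ = 0.06750 m
Layer 4: 630 × 0.45 × 2.3×10⁻⁴ = 0.065205 m
1.7×10⁻⁴ × 0.22 × 1500 = 0.05610 m
Δh = 0.031122 + 0.33210 + 0.06750 + 0.065205 + 0.05610 = 0.552027 m

Δh ≈ 552 mm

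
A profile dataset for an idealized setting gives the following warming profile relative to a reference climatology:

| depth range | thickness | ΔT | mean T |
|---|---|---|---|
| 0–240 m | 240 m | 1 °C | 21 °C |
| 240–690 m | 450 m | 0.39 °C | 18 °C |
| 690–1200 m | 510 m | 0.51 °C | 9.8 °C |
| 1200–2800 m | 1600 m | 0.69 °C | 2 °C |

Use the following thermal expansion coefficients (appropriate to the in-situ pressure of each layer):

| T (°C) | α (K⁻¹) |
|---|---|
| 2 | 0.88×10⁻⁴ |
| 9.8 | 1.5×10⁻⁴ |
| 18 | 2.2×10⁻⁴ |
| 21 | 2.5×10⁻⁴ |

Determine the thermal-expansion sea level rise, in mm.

Δh ≈ 235 mm

Layer 1 at 21 °C → α = 2.5×10⁻⁴ K⁻¹
Layer 2 at 18 °C → α = 2.2×10⁻⁴ K⁻¹
Layer 3 at 9.8 °C → α = 1.5×10⁻⁴ K⁻¹
Layer 4 at 2 °C → α = 0.88×10⁻⁴ K⁻¹
1 × 2.5×10⁻⁴ × 240 = 0.06000 m
Layer 2: 2.2×10⁻⁴ × 450 × 0.39 = 0.03861 m
690–1200 m: 1.5×10⁻⁴ × 0.51 × 510 = 0.039015 m
0.88×10⁻⁴ × 1600 × 0.69 = 0.097152 m
Δh = 0.06000 + 0.03861 + 0.039015 + 0.097152 = 0.234777 m ≈ 235 mm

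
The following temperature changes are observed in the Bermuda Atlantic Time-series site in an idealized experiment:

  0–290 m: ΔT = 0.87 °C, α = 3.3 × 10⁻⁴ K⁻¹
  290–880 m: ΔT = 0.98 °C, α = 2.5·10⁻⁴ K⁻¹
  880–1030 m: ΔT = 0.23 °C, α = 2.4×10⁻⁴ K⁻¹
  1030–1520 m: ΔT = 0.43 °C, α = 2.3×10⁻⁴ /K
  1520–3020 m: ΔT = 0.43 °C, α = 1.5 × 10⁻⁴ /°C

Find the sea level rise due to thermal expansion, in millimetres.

290 × 0.87 × 3.3×10⁻⁴ = 0.083259 m
290–880 m: 2.5×10⁻⁴ × 590 × 0.98 = 0.14455 m
Layer 3: 0.23 × 2.4×10⁻⁴ × 150 = 0.00828 m
1030–1520 m: 490 × 0.43 × 2.3×10⁻⁴ = 0.048461 m
Layer 5: 1500 × 1.5×10⁻⁴ × 0.43 = 0.09675 m
Δh = 0.083259 + 0.14455 + 0.00828 + 0.048461 + 0.09675 = 0.38130 m ≈ 380 mm

380 mm of thermosteric rise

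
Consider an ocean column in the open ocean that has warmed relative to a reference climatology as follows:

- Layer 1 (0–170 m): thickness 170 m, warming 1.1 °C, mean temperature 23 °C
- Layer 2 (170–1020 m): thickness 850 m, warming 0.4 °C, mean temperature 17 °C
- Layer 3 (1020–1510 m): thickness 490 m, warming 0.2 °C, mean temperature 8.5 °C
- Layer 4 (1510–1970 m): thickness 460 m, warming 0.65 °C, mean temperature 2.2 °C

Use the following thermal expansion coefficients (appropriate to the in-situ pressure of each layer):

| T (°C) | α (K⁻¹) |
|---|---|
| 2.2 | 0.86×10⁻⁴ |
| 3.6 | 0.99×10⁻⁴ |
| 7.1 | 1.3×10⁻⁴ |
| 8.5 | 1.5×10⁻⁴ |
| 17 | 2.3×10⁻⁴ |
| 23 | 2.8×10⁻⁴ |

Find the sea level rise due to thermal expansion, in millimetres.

Δh ≈ 171 mm

Layer 1 at 23 °C → α = 2.8×10⁻⁴ K⁻¹
Layer 2 at 17 °C → α = 2.3×10⁻⁴ K⁻¹
Layer 3 at 8.5 °C → α = 1.5×10⁻⁴ K⁻¹
Layer 4 at 2.2 °C → α = 0.86×10⁻⁴ K⁻¹
Layer 1: 1.1 × 2.8×10⁻⁴ × 170 = 0.05236 m
2.3×10⁻⁴ × 0.4 × 850 = 0.07820 m
490 × 0.2 × 1.5×10⁻⁴ = 0.01470 m
1510–1970 m: 0.65 × 460 × 0.86×10⁻⁴ = 0.025714 m
Δh = 0.05236 + 0.07820 + 0.01470 + 0.025714 = 0.170974 m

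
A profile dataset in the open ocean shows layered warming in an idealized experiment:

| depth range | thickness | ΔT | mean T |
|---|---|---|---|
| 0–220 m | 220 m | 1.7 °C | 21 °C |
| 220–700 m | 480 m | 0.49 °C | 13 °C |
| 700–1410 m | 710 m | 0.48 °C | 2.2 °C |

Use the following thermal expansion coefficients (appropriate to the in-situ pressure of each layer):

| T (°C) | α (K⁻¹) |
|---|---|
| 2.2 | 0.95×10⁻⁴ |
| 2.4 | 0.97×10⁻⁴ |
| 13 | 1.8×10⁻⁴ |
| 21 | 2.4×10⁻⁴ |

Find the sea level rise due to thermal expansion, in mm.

about 164 mm

Layer 1 at 21 °C → α = 2.4×10⁻⁴ K⁻¹
Layer 2 at 13 °C → α = 1.8×10⁻⁴ K⁻¹
Layer 3 at 2.2 °C → α = 0.95×10⁻⁴ K⁻¹
Layer 1: 1.7 × 2.4×10⁻⁴ × 220 = 0.08976 m
220–700 m: 480 × 1.8×10⁻⁴ × 0.49 = 0.042336 m
700–1410 m: 0.95×10⁻⁴ × 710 × 0.48 = 0.032376 m
Δh = 0.08976 + 0.042336 + 0.032376 = 0.164472 m ≈ 164 mm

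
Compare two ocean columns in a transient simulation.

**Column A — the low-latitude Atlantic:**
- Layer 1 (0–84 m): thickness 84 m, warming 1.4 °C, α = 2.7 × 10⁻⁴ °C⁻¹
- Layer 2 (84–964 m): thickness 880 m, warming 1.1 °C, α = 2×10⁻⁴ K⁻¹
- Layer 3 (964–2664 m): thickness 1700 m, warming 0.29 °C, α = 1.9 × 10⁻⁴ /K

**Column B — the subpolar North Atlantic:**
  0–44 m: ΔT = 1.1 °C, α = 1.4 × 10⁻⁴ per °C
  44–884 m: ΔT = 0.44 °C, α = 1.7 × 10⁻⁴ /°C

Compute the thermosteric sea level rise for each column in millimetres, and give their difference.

A: 319 mm; B: 69.6 mm; difference 249 mm

A 2.7×10⁻⁴ × 1.4 × 84 = 0.031752 m
A 84–964 m: 1.1 × 2×10⁻⁴ × 880 = 0.19360 m
A 1.9×10⁻⁴ × 0.29 × 1700 = 0.09367 m
A total: 0.319022 m
B Layer 1: 1.1 × 44 × 1.4×10⁻⁴ = 0.006776 m
B 0.44 × 840 × 1.7×10⁻⁴ = 0.062832 m
B total: 0.069608 m
Difference: 0.319022 − 0.069608 = 0.249414 m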